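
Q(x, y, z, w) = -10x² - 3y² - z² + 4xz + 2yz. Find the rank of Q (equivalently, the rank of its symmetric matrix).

The associated matrix is A = [[-10, 0, 2, 0], [0, -3, 1, 0], [2, 1, -1, 0], [0, 0, 0, 0]].
Congruent diagonalization of A (simultaneous row and column reduction) yields pivots -10, -3, -4/15, 0.
So there are 3 negative, 1 zero pivots.
The rank is the number of nonzero pivots: 3.

3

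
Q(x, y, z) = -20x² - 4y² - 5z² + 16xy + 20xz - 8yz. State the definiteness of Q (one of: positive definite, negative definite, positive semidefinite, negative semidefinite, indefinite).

Write A = [[-20, 8, 10], [8, -4, -4], [10, -4, -5]].
Applying the same elementary operations to the rows and columns of A produces a congruent diagonal matrix with entries -20, -4/5, 0.
That gives 2 negative, 1 zero pivots.
Hence Q is negative semidefinite.

negative semidefinite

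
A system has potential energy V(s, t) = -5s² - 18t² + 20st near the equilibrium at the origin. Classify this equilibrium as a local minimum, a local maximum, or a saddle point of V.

The Hessian at the origin is H = [[-10, 20], [20, -36]].
det H = -10·-36 − (20)² = -40 < 0, so H is indefinite.
Therefore the origin is a saddle point.

saddle point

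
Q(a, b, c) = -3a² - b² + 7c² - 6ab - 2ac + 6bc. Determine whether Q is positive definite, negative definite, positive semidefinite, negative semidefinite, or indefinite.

The associated matrix is A = [[-3, -3, -1], [-3, -1, 3], [-1, 3, 7]].
Symmetric row and column elimination reduces A to a congruent diagonal form with pivots -3, 2, -2/3.
So there are 1 positive, 2 negative pivots.
Hence Q is indefinite.

indefinite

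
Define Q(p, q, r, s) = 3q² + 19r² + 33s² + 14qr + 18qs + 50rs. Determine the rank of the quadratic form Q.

2

Write A = [[0, 0, 0, 0], [0, 3, 7, 9], [0, 7, 19, 25], [0, 9, 25, 33]].
Congruent diagonalization of A (simultaneous row and column reduction) yields pivots 0, 3, 8/3, 0.
So there are 2 positive, 2 zero pivots.
The rank is the number of nonzero pivots: 2.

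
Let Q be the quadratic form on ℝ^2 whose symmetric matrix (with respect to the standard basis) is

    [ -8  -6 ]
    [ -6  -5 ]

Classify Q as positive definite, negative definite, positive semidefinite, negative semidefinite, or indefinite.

negative definite

Row-reducing A symmetrically gives the diagonal entries -8, -1/2.
That gives 2 negative pivots.
Hence Q is negative definite.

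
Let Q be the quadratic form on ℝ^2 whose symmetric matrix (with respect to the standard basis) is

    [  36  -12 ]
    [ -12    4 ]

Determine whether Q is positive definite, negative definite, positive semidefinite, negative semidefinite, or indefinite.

For the 2×2 matrix [[36, -12], [-12, 4]]: det = 36·4 − (-12)² = 0, trace = 40.
det = 0 so one eigenvalue is zero; the form is semidefinite with the sign of the trace.

positive semidefinite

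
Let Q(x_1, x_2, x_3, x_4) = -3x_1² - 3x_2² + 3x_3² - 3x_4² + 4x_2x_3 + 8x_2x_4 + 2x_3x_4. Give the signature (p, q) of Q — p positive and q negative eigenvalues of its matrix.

(1, 3)

The symmetric matrix is A = [[-3, 0, 0, 0], [0, -3, 2, 4], [0, 2, 3, 1], [0, 4, 1, -3]].
An LDLᵀ factorisation of A has diagonal entries -3, -3, 13/3, -10/13.
So there are 1 positive, 3 negative pivots.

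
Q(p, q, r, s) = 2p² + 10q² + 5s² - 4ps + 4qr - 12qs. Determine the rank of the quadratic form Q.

4

The symmetric matrix is A = [[2, 0, 0, -2], [0, 10, 2, -6], [0, 2, 0, 0], [-2, -6, 0, 5]].
Applying the same elementary operations to the rows and columns of A produces a congruent diagonal matrix with entries 2, 10, -2/5, 3.
Counting signs: 3 positive, 1 negative.
The rank is the number of nonzero pivots: 4.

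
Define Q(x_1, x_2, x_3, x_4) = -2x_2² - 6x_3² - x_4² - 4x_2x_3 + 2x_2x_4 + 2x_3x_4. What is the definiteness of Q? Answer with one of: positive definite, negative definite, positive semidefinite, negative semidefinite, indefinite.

The associated matrix is A = [[0, 0, 0, 0], [0, -2, -2, 1], [0, -2, -6, 1], [0, 1, 1, -1]].
Applying the same elementary operations to the rows and columns of A produces a congruent diagonal matrix with entries 0, -2, -4, -1/2.
Counting signs: 3 negative, 1 zero.
Hence Q is negative semidefinite.

negative semidefinite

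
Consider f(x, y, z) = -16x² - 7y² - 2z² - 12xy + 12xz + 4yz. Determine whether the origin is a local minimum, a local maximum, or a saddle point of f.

The Hessian at the origin is H = [[-32, -12, 12], [-12, -14, 4], [12, 4, -4]].
Symmetric row and column elimination reduces H to a congruent diagonal form with pivots -32, -19/2, 10/19.
So there are 1 positive, 2 negative pivots.
H is indefinite, so the origin is a saddle point.

saddle point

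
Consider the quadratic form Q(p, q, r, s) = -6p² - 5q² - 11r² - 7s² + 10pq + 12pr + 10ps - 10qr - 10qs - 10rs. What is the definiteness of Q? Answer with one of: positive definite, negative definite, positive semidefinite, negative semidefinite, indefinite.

negative definite

The symmetric matrix of Q is A = [[-6, 5, 6, 5], [5, -5, -5, -5], [6, -5, -11, -5], [5, -5, -5, -7]].
Leading principal minors: Δ_1 = -6, Δ_2 = 5, Δ_3 = -25, Δ_4 = 50.
The signs alternate starting with Δ_1 < 0, so by Sylvester's criterion Q is negative definite.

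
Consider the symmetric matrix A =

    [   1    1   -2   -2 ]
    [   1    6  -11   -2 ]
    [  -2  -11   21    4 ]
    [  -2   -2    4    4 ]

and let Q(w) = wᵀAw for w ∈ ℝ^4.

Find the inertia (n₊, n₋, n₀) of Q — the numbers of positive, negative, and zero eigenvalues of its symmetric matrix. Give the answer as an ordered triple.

Applying the same elementary operations to the rows and columns of A produces a congruent diagonal matrix with entries 1, 5, 4/5, 0.
Counting signs: 3 positive, 1 zero.

(3, 0, 1)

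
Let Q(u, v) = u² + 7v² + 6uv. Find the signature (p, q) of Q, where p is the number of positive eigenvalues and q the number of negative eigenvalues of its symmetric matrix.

(1, 1)

The symmetric matrix is A = [[1, 3], [3, 7]].
Applying the same elementary operations to the rows and columns of A produces a congruent diagonal matrix with entries 1, -2.
So there are 1 positive, 1 negative pivots.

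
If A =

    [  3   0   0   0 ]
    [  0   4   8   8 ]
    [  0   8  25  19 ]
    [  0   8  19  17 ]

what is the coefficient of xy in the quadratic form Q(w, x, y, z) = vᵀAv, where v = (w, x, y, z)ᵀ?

16

The coefficient of xy is A[2,3] + A[3,2] = 2·8 = 16.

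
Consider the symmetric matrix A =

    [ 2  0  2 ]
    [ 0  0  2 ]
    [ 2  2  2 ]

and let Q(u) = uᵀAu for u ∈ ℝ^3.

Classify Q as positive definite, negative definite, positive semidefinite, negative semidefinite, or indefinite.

A is congruent to a diagonal matrix with 2 positive, 1 negative and 0 zero entries, so Q is indefinite.

indefinite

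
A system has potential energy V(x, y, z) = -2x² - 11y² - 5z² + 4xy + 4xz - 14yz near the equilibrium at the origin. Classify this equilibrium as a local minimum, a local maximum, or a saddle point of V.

local maximum

The Hessian at the origin is H = [[-4, 4, 4], [4, -22, -14], [4, -14, -10]].
Congruent diagonalization of H (simultaneous row and column reduction) yields pivots -4, -18, -4/9.
So there are 3 negative pivots.
H is negative definite, so the origin is a strict local maximum.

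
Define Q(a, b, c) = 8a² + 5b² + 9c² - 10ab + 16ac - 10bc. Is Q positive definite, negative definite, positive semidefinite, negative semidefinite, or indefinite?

The symmetric matrix of Q is A = [[8, -5, 8], [-5, 5, -5], [8, -5, 9]].
Leading principal minors: Δ_1 = 8, Δ_2 = 15, Δ_3 = 15.
All leading principal minors are positive, so by Sylvester's criterion Q is positive definite.

positive definite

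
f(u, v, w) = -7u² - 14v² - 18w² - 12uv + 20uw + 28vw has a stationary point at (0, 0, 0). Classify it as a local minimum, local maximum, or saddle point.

The Hessian at the origin is H = [[-14, -12, 20], [-12, -28, 28], [20, 28, -36]].
Congruent diagonalization of H (simultaneous row and column reduction) yields pivots -14, -124/7, -24/31.
Counting signs: 3 negative.
H is negative definite, so the origin is a strict local maximum.

local maximum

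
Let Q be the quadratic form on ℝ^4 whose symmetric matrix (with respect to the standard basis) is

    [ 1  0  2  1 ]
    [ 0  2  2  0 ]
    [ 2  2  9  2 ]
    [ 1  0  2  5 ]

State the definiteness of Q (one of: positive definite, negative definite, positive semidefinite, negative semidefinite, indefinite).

Leading principal minors: Δ_1 = 1, Δ_2 = 2, Δ_3 = 6, Δ_4 = 24.
All leading principal minors are positive, so by Sylvester's criterion Q is positive definite.

positive definite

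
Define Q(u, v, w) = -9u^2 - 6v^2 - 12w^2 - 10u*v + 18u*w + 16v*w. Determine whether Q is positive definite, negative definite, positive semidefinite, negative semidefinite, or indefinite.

The associated matrix is A = [[-9, -5, 9], [-5, -6, 8], [9, 8, -12]].
An LDLᵀ factorisation of A has diagonal entries -9, -29/9, -6/29.
Counting signs: 3 negative.
Hence Q is negative definite.

negative definite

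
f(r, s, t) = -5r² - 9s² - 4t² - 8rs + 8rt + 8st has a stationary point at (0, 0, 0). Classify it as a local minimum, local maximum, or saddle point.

The Hessian at the origin is H = [[-10, -8, 8], [-8, -18, 8], [8, 8, -8]].
Row-reducing H symmetrically gives the diagonal entries -10, -58/5, -40/29.
That gives 3 negative pivots.
H is negative definite, so the origin is a strict local maximum.

local maximum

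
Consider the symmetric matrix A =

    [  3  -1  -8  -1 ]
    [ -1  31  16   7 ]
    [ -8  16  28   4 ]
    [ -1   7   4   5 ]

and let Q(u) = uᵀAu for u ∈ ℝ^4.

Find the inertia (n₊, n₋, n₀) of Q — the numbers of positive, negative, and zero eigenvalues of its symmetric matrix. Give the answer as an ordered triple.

(4, 0, 0)

Symmetric row and column elimination reduces A to a congruent diagonal form with pivots 3, 92/3, 20/23, 2/5.
So there are 4 positive pivots.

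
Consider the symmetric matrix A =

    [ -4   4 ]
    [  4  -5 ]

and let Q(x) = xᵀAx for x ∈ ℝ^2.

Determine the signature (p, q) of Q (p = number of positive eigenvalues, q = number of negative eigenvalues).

An LDLᵀ factorisation of A has diagonal entries -4, -1.
So there are 2 negative pivots.

(0, 2)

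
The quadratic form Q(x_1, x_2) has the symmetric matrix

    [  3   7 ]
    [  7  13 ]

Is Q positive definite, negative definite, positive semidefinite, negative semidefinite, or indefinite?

For the 2×2 matrix [[3, 7], [7, 13]]: det = 3·13 − (7)² = -10, trace = 16.
det < 0 so the eigenvalues have opposite signs; the form is indefinite.

indefinite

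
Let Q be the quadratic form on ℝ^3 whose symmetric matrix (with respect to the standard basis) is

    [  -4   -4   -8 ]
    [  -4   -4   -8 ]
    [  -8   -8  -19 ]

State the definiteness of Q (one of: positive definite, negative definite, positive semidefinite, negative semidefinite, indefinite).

negative semidefinite

Applying the same elementary operations to the rows and columns of A produces a congruent diagonal matrix with entries -4, 0, -3.
That gives 2 negative, 1 zero pivots.
Hence Q is negative semidefinite.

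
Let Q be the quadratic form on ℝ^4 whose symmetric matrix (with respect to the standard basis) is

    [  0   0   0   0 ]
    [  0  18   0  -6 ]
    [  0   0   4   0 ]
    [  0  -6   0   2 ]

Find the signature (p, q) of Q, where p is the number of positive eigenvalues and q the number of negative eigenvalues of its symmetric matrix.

(2, 0)

Congruent diagonalization of A (simultaneous row and column reduction) yields pivots 0, 18, 4, 0.
That gives 2 positive, 2 zero pivots.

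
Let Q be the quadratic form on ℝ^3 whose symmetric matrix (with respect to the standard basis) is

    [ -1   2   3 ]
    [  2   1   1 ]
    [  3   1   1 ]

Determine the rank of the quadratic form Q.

3

Row-reducing A symmetrically gives the diagonal entries -1, 5, 1/5.
So there are 2 positive, 1 negative pivots.
The rank is the number of nonzero pivots: 3.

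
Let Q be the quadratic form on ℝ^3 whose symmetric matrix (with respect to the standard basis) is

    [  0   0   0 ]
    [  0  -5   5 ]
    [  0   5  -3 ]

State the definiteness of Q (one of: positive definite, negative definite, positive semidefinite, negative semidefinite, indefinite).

Symmetric row and column elimination reduces A to a congruent diagonal form with pivots 0, -5, 2.
So there are 1 positive, 1 negative, 1 zero pivots.
Hence Q is indefinite.

indefinite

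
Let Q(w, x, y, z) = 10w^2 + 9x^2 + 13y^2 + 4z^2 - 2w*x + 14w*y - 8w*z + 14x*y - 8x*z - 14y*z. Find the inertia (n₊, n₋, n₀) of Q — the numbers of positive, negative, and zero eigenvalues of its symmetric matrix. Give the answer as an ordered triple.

(4, 0, 0)

The symmetric matrix is A = [[10, -1, 7, -4], [-1, 9, 7, -4], [7, 7, 13, -7], [-4, -4, -7, 4]].
Applying the same elementary operations to the rows and columns of A produces a congruent diagonal matrix with entries 10, 89/10, 128/89, 15/128.
That gives 4 positive pivots.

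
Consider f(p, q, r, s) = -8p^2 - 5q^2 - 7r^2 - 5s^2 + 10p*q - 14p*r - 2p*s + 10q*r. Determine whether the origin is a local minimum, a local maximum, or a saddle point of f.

The Hessian at the origin is H = [[-16, 10, -14, -2], [10, -10, 10, 0], [-14, 10, -14, 0], [-2, 0, 0, -10]].
An LDLᵀ factorisation of H has diagonal entries -16, -15/4, -4/3, -8.
Counting signs: 4 negative.
H is negative definite, so the origin is a strict local maximum.

local maximum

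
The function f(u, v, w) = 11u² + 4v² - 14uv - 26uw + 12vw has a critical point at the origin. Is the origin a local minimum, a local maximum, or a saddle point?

The Hessian at the origin is H = [[22, -14, -26], [-14, 8, 12], [-26, 12, 0]].
Congruent diagonalization of H (simultaneous row and column reduction) yields pivots 22, -10/11, -8.
That gives 1 positive, 2 negative pivots.
H is indefinite, so the origin is a saddle point.

saddle point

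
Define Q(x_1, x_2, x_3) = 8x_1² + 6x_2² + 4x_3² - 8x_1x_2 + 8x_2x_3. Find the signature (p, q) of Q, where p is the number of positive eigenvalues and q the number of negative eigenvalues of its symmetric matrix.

The associated matrix is A = [[8, -4, 0], [-4, 6, 4], [0, 4, 4]].
Congruent diagonalization of A (simultaneous row and column reduction) yields pivots 8, 4, 0.
That gives 2 positive, 1 zero pivots.

(2, 0)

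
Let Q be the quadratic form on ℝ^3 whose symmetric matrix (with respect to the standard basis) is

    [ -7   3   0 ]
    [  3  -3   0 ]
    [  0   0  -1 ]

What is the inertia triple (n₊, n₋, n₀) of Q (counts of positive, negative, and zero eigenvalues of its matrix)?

(0, 3, 0)

An LDLᵀ factorisation of A has diagonal entries -7, -12/7, -1.
Counting signs: 3 negative.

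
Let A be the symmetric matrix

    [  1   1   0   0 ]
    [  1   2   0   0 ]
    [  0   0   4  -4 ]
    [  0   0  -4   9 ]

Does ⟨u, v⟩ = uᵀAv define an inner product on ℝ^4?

yes

Row-reducing A symmetrically gives the diagonal entries 1, 1, 4, 5.
That gives 4 positive pivots.
Hence Q is positive definite.
⟨·,·⟩ is an inner product exactly when A is positive definite.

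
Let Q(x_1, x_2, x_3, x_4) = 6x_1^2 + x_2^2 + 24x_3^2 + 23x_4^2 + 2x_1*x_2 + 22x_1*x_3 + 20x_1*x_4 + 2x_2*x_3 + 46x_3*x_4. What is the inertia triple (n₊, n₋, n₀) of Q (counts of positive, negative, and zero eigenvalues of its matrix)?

The symmetric matrix is A = [[6, 1, 11, 10], [1, 1, 1, 0], [11, 1, 24, 23], [10, 0, 23, 23]].
Congruent diagonalization of A (simultaneous row and column reduction) yields pivots 6, 5/6, 3, 0.
That gives 3 positive, 1 zero pivots.

(3, 0, 1)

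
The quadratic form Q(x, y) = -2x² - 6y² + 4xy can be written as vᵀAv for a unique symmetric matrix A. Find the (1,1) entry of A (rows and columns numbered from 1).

-2

The coefficient of x² in Q is -2, and that is exactly A[1,1].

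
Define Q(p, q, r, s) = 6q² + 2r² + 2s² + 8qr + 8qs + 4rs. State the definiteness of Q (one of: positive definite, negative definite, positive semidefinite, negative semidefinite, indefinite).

Write A = [[0, 0, 0, 0], [0, 6, 4, 4], [0, 4, 2, 2], [0, 4, 2, 2]].
Symmetric row and column elimination reduces A to a congruent diagonal form with pivots 0, 6, -2/3, 0.
So there are 1 positive, 1 negative, 2 zero pivots.
Hence Q is indefinite.

indefinite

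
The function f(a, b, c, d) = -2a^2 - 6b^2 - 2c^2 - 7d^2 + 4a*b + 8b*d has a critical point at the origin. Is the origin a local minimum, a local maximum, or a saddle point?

The Hessian at the origin is H = [[-4, 4, 0, 0], [4, -12, 0, 8], [0, 0, -4, 0], [0, 8, 0, -14]].
Row-reducing H symmetrically gives the diagonal entries -4, -8, -4, -6.
Counting signs: 4 negative.
H is negative definite, so the origin is a strict local maximum.

local maximum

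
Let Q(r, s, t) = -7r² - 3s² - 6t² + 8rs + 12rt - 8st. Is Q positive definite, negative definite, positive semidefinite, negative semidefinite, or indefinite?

negative definite

The associated matrix is A = [[-7, 4, 6], [4, -3, -4], [6, -4, -6]].
Applying the same elementary operations to the rows and columns of A produces a congruent diagonal matrix with entries -7, -5/7, -2/5.
That gives 3 negative pivots.
Hence Q is negative definite.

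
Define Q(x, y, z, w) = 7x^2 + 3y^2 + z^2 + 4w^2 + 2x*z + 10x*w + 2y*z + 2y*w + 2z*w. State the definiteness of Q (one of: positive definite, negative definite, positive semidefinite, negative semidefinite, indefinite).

positive definite

The symmetric matrix is A = [[7, 0, 1, 5], [0, 3, 1, 1], [1, 1, 1, 1], [5, 1, 1, 4]].
Congruent diagonalization of A (simultaneous row and column reduction) yields pivots 7, 3, 11/21, 1/11.
That gives 4 positive pivots.
Hence Q is positive definite.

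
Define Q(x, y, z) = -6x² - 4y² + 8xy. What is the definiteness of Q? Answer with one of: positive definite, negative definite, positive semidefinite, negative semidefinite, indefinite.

negative semidefinite

The symmetric matrix is A = [[-6, 4, 0], [4, -4, 0], [0, 0, 0]].
Symmetric row and column elimination reduces A to a congruent diagonal form with pivots -6, -4/3, 0.
So there are 2 negative, 1 zero pivots.
Hence Q is negative semidefinite.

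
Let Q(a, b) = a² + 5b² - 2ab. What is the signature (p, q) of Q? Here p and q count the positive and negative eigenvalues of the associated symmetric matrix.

Write A = [[1, -1], [-1, 5]].
Row-reducing A symmetrically gives the diagonal entries 1, 4.
That gives 2 positive pivots.

(2, 0)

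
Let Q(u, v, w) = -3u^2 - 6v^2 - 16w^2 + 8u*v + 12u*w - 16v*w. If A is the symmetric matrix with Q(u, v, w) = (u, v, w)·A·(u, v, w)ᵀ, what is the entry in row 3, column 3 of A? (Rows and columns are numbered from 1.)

The coefficient of w^2 in Q is -16, and that is exactly A[3,3].

-16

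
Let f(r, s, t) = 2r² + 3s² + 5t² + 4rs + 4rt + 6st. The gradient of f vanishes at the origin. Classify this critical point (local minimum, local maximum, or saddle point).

The Hessian at the origin is H = [[4, 4, 4], [4, 6, 6], [4, 6, 10]].
Row-reducing H symmetrically gives the diagonal entries 4, 2, 4.
That gives 3 positive pivots.
H is positive definite, so the origin is a strict local minimum.

local minimum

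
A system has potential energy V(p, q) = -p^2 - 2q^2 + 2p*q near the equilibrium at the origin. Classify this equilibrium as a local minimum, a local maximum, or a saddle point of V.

local maximum

The Hessian at the origin is H = [[-2, 2], [2, -4]].
det H = -2·-4 − (2)² = 4 > 0 and H[1,1] = -2 < 0, so H is negative definite.
Therefore the origin is a local maximum.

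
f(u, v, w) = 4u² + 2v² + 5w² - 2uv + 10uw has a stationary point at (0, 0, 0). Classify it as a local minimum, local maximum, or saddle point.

saddle point

The Hessian at the origin is H = [[8, -2, 10], [-2, 4, 0], [10, 0, 10]].
An LDLᵀ factorisation of H has diagonal entries 8, 7/2, -30/7.
Counting signs: 2 positive, 1 negative.
H is indefinite, so the origin is a saddle point.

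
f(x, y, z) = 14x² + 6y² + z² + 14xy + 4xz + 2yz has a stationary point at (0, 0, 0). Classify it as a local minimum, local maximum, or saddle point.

local minimum

The Hessian at the origin is H = [[28, 14, 4], [14, 12, 2], [4, 2, 2]].
Row-reducing H symmetrically gives the diagonal entries 28, 5, 10/7.
That gives 3 positive pivots.
H is positive definite, so the origin is a strict local minimum.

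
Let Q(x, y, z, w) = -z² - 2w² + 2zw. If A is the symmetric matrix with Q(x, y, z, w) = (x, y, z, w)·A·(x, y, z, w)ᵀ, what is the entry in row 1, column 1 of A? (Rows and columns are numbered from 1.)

0

The coefficient of x² in Q is 0, and that is exactly A[1,1].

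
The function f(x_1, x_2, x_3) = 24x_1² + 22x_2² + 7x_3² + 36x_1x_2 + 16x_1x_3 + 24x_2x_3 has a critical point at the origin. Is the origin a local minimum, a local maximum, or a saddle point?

local minimum

The Hessian at the origin is H = [[48, 36, 16], [36, 44, 24], [16, 24, 14]].
Congruent diagonalization of H (simultaneous row and column reduction) yields pivots 48, 17, 10/51.
So there are 3 positive pivots.
H is positive definite, so the origin is a strict local minimum.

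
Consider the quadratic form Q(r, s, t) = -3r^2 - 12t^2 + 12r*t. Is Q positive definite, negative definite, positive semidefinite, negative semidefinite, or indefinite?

The symmetric matrix is A = [[-3, 0, 6], [0, 0, 0], [6, 0, -12]].
Row-reducing A symmetrically gives the diagonal entries -3, 0, 0.
That gives 1 negative, 2 zero pivots.
Hence Q is negative semidefinite.

negative semidefinite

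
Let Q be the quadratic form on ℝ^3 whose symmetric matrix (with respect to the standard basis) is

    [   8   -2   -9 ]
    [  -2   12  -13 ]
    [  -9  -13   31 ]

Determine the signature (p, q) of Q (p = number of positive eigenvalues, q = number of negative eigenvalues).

(3, 0)

An LDLᵀ factorisation of A has diagonal entries 8, 23/2, 15/23.
So there are 3 positive pivots.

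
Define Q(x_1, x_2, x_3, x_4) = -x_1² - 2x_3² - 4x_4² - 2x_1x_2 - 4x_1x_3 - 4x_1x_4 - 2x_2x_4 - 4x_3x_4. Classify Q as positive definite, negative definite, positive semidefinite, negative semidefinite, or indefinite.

The symmetric matrix is A = [[-1, -1, -2, -2], [-1, 0, 0, -1], [-2, 0, -2, -2], [-2, -1, -2, -4]].
Row-reducing A symmetrically gives the diagonal entries -1, 1, -2, -1.
That gives 1 positive, 3 negative pivots.
Hence Q is indefinite.

indefinite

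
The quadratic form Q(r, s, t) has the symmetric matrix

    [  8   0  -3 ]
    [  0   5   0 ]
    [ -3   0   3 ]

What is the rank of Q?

3

Congruent diagonalization of A (simultaneous row and column reduction) yields pivots 8, 5, 15/8.
So there are 3 positive pivots.
The rank is the number of nonzero pivots: 3.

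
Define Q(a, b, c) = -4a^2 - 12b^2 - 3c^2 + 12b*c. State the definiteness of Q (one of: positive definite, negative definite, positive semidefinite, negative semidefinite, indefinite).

negative semidefinite

Write A = [[-4, 0, 0], [0, -12, 6], [0, 6, -3]].
Applying the same elementary operations to the rows and columns of A produces a congruent diagonal matrix with entries -4, -12, 0.
That gives 2 negative, 1 zero pivots.
Hence Q is negative semidefinite.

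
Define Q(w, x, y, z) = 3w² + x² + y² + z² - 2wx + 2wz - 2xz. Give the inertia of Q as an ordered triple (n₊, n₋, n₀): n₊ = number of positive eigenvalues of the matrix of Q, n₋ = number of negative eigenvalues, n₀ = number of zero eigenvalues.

(3, 0, 1)

The associated matrix is A = [[3, -1, 0, 1], [-1, 1, 0, -1], [0, 0, 1, 0], [1, -1, 0, 1]].
Symmetric row and column elimination reduces A to a congruent diagonal form with pivots 3, 2/3, 1, 0.
That gives 3 positive, 1 zero pivots.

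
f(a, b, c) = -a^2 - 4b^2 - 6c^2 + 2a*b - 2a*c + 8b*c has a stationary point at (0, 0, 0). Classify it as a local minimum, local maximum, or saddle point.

local maximum

The Hessian at the origin is H = [[-2, 2, -2], [2, -8, 8], [-2, 8, -12]].
Row-reducing H symmetrically gives the diagonal entries -2, -6, -4.
That gives 3 negative pivots.
H is negative definite, so the origin is a strict local maximum.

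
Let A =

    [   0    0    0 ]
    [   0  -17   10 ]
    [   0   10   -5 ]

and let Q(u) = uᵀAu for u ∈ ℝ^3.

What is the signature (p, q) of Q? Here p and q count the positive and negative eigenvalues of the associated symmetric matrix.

(1, 1)

Congruent diagonalization of A (simultaneous row and column reduction) yields pivots 0, -17, 15/17.
So there are 1 positive, 1 negative, 1 zero pivots.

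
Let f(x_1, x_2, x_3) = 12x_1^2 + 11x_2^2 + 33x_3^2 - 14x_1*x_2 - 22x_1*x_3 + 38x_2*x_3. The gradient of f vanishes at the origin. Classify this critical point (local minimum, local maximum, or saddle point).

The Hessian at the origin is H = [[24, -14, -22], [-14, 22, 38], [-22, 38, 66]].
Row-reducing H symmetrically gives the diagonal entries 24, 83/6, 4/83.
So there are 3 positive pivots.
H is positive definite, so the origin is a strict local minimum.

local minimum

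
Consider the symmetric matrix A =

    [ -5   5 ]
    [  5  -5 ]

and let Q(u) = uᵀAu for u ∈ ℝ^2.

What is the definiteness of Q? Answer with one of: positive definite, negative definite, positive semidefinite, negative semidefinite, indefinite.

negative semidefinite

Applying the same elementary operations to the rows and columns of A produces a congruent diagonal matrix with entries -5, 0.
So there are 1 negative, 1 zero pivots.
Hence Q is negative semidefinite.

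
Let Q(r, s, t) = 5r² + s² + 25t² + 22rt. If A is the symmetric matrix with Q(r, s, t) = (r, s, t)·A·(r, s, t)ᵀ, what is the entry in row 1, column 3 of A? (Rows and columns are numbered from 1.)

The coefficient of r·t in Q is 22. For a symmetric A this equals A[1,3] + A[3,1] = 2·A[1,3].
So A[1,3] = 22/2 = 11.

11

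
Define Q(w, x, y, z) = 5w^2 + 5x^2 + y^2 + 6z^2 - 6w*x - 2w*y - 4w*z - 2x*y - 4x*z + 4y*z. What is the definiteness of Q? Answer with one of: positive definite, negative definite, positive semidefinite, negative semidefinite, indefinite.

The associated matrix is A = [[5, -3, -1, -2], [-3, 5, -1, -2], [-1, -1, 1, 2], [-2, -2, 2, 6]].
Symmetric row and column elimination reduces A to a congruent diagonal form with pivots 5, 16/5, 0, 2.
Counting signs: 3 positive, 1 zero.
Hence Q is positive semidefinite.

positive semidefinite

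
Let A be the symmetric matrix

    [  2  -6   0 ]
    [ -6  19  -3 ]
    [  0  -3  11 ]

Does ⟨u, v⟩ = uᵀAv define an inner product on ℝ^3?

yes

Leading principal minors: Δ_1 = 2, Δ_2 = 2, Δ_3 = 4.
All leading principal minors are positive, so by Sylvester's criterion Q is positive definite.
⟨·,·⟩ is an inner product exactly when A is positive definite.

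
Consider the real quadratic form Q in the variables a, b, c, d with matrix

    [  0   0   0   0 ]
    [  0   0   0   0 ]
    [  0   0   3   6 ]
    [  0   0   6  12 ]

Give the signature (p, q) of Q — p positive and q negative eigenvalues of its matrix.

Applying the same elementary operations to the rows and columns of A produces a congruent diagonal matrix with entries 0, 0, 3, 0.
That gives 1 positive, 3 zero pivots.

(1, 0)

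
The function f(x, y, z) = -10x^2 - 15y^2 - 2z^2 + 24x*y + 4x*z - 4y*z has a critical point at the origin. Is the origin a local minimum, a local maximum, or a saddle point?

local maximum

The Hessian at the origin is H = [[-20, 24, 4], [24, -30, -4], [4, -4, -4]].
Row-reducing H symmetrically gives the diagonal entries -20, -6/5, -8/3.
That gives 3 negative pivots.
H is negative definite, so the origin is a strict local maximum.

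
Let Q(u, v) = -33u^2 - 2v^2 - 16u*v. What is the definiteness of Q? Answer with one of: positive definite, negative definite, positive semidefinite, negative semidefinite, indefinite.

negative definite

Write A = [[-33, -8], [-8, -2]].
An LDLᵀ factorisation of A has diagonal entries -33, -2/33.
Counting signs: 2 negative.
Hence Q is negative definite.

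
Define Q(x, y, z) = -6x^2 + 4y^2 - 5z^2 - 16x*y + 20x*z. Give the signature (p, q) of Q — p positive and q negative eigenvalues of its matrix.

(1, 2)

The symmetric matrix is A = [[-6, -8, 10], [-8, 4, 0], [10, 0, -5]].
Congruent diagonalization of A (simultaneous row and column reduction) yields pivots -6, 44/3, -5/11.
So there are 1 positive, 2 negative pivots.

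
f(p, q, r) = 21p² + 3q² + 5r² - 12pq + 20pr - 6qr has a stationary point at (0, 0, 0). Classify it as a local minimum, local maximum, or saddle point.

The Hessian at the origin is H = [[42, -12, 20], [-12, 6, -6], [20, -6, 10]].
Symmetric row and column elimination reduces H to a congruent diagonal form with pivots 42, 18/7, 4/9.
That gives 3 positive pivots.
H is positive definite, so the origin is a strict local minimum.

local minimum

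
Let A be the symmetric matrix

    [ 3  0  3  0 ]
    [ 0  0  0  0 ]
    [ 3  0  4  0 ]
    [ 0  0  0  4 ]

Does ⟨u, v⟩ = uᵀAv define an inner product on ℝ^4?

no

Symmetric row and column elimination reduces A to a congruent diagonal form with pivots 3, 0, 1, 4.
So there are 3 positive, 1 zero pivots.
Hence Q is positive semidefinite.
⟨·,·⟩ is an inner product exactly when A is positive definite.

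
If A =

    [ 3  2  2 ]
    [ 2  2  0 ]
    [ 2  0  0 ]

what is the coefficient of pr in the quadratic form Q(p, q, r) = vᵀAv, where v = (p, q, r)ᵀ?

4

The coefficient of pr is A[1,3] + A[3,1] = 2·2 = 4.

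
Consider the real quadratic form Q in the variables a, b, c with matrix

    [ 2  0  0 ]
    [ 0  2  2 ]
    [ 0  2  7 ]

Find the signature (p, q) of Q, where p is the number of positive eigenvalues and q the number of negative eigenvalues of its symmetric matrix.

(3, 0)

Congruent diagonalization of A (simultaneous row and column reduction) yields pivots 2, 2, 5.
So there are 3 positive pivots.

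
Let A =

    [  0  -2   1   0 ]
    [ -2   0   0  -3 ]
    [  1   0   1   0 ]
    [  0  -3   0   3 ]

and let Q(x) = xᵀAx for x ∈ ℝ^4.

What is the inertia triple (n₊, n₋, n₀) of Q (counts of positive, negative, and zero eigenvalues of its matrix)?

(3, 1, 0)

By Sylvester's law of inertia any congruent diagonalization of A has 3 positive, 1 negative and 0 zero entries.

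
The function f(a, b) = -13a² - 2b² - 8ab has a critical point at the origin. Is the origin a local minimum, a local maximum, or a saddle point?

The Hessian at the origin is H = [[-26, -8], [-8, -4]].
det H = -26·-4 − (-8)² = 40 > 0 and H[1,1] = -26 < 0, so H is negative definite.
Therefore the origin is a local maximum.

local maximum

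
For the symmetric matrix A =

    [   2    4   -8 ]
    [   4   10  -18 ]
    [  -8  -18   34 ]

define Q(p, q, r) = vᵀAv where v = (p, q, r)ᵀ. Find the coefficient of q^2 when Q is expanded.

The coefficient of q^2 is the diagonal entry A[2,2] = 10.

10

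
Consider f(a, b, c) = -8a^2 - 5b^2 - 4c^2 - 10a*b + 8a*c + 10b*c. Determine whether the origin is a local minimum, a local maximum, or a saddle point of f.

saddle point

The Hessian at the origin is H = [[-16, -10, 8], [-10, -10, 10], [8, 10, -8]].
Congruent diagonalization of H (simultaneous row and column reduction) yields pivots -16, -15/4, 8/3.
That gives 1 positive, 2 negative pivots.
H is indefinite, so the origin is a saddle point.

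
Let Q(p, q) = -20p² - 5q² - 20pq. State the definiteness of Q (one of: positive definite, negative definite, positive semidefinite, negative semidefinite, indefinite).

negative semidefinite

The symmetric matrix of Q is [[-20, -10], [-10, -5]].
For the 2×2 matrix [[-20, -10], [-10, -5]]: det = -20·-5 − (-10)² = 0, trace = -25.
det = 0 so one eigenvalue is zero; the form is semidefinite with the sign of the trace.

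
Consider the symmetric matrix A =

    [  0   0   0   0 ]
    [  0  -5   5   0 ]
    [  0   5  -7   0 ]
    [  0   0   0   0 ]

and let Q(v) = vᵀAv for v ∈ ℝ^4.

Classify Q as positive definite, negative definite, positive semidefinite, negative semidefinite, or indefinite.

Applying the same elementary operations to the rows and columns of A produces a congruent diagonal matrix with entries 0, -5, -2, 0.
So there are 2 negative, 2 zero pivots.
Hence Q is negative semidefinite.

negative semidefinite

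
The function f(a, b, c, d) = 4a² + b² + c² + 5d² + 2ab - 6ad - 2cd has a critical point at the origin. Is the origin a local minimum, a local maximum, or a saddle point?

local minimum

The Hessian at the origin is H = [[8, 2, 0, -6], [2, 2, 0, 0], [0, 0, 2, -2], [-6, 0, -2, 10]].
Symmetric row and column elimination reduces H to a congruent diagonal form with pivots 8, 3/2, 2, 2.
Counting signs: 4 positive.
H is positive definite, so the origin is a strict local minimum.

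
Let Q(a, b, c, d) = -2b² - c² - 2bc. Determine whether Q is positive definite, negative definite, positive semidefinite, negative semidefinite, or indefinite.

negative semidefinite

The associated matrix is A = [[0, 0, 0, 0], [0, -2, -1, 0], [0, -1, -1, 0], [0, 0, 0, 0]].
Congruent diagonalization of A (simultaneous row and column reduction) yields pivots 0, -2, -1/2, 0.
That gives 2 negative, 2 zero pivots.
Hence Q is negative semidefinite.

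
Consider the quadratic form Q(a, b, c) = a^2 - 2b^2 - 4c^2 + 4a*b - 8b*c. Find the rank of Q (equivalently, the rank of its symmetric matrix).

3

The associated matrix is A = [[1, 2, 0], [2, -2, -4], [0, -4, -4]].
Applying the same elementary operations to the rows and columns of A produces a congruent diagonal matrix with entries 1, -6, -4/3.
So there are 1 positive, 2 negative pivots.
The rank is the number of nonzero pivots: 3.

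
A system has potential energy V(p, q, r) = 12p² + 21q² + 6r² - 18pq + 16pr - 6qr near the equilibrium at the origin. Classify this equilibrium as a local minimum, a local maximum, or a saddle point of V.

local minimum

The Hessian at the origin is H = [[24, -18, 16], [-18, 42, -6], [16, -6, 12]].
Row-reducing H symmetrically gives the diagonal entries 24, 57/2, 4/57.
That gives 3 positive pivots.
H is positive definite, so the origin is a strict local minimum.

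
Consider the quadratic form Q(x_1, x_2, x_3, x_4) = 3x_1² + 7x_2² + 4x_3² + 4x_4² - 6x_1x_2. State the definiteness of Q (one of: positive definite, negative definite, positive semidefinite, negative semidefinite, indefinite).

positive definite

The symmetric matrix of Q is A = [[3, -3, 0, 0], [-3, 7, 0, 0], [0, 0, 4, 0], [0, 0, 0, 4]].
Leading principal minors: Δ_1 = 3, Δ_2 = 12, Δ_3 = 48, Δ_4 = 192.
All leading principal minors are positive, so by Sylvester's criterion Q is positive definite.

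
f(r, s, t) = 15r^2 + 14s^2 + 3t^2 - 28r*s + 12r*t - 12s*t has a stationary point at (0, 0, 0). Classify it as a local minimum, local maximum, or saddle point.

local minimum

The Hessian at the origin is H = [[30, -28, 12], [-28, 28, -12], [12, -12, 6]].
Row-reducing H symmetrically gives the diagonal entries 30, 28/15, 6/7.
That gives 3 positive pivots.
H is positive definite, so the origin is a strict local minimum.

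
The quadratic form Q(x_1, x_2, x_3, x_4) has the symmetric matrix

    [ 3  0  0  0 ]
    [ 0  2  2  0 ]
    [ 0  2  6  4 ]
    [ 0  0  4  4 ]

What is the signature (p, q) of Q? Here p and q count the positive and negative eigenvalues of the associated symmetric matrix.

(3, 0)

Symmetric row and column elimination reduces A to a congruent diagonal form with pivots 3, 2, 4, 0.
So there are 3 positive, 1 zero pivots.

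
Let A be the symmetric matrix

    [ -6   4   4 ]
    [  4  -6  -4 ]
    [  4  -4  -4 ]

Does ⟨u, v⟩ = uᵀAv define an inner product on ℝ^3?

no

Row-reducing A symmetrically gives the diagonal entries -6, -10/3, -4/5.
Counting signs: 3 negative.
Hence Q is negative definite.
⟨·,·⟩ is an inner product exactly when A is positive definite.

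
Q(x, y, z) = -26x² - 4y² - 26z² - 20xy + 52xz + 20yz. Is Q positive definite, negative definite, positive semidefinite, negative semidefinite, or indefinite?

Write A = [[-26, -10, 26], [-10, -4, 10], [26, 10, -26]].
Congruent diagonalization of A (simultaneous row and column reduction) yields pivots -26, -2/13, 0.
Counting signs: 2 negative, 1 zero.
Hence Q is negative semidefinite.

negative semidefinite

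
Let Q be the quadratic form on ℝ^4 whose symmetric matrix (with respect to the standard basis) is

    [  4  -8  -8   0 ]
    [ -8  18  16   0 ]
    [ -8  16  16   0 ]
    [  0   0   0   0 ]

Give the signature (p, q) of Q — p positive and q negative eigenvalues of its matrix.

(2, 0)

Applying the same elementary operations to the rows and columns of A produces a congruent diagonal matrix with entries 4, 2, 0, 0.
That gives 2 positive, 2 zero pivots.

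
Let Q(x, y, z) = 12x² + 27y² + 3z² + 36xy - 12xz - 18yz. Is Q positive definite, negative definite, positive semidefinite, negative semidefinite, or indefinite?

positive semidefinite

The symmetric matrix is A = [[12, 18, -6], [18, 27, -9], [-6, -9, 3]].
Row-reducing A symmetrically gives the diagonal entries 12, 0, 0.
So there are 1 positive, 2 zero pivots.
Hence Q is positive semidefinite.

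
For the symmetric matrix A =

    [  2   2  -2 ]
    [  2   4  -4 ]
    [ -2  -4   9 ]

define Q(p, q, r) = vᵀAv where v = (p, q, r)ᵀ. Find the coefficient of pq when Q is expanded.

4

The coefficient of pq is A[1,2] + A[2,1] = 2·2 = 4.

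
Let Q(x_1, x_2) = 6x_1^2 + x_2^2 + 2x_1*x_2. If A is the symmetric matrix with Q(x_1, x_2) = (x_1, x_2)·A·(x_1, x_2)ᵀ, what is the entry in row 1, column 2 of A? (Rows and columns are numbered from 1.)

1

The coefficient of x_1·x_2 in Q is 2. For a symmetric A this equals A[1,2] + A[2,1] = 2·A[1,2].
So A[1,2] = 2/2 = 1.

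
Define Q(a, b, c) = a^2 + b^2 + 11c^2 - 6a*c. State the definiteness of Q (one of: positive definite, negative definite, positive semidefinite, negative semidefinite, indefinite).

The symmetric matrix of Q is A = [[1, 0, -3], [0, 1, 0], [-3, 0, 11]].
Leading principal minors: Δ_1 = 1, Δ_2 = 1, Δ_3 = 2.
All leading principal minors are positive, so by Sylvester's criterion Q is positive definite.

positive definite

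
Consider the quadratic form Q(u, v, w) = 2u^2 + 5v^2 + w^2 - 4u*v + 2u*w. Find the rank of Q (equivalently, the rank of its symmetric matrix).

3

The associated matrix is A = [[2, -2, 1], [-2, 5, 0], [1, 0, 1]].
Symmetric row and column elimination reduces A to a congruent diagonal form with pivots 2, 3, 1/6.
That gives 3 positive pivots.
The rank is the number of nonzero pivots: 3.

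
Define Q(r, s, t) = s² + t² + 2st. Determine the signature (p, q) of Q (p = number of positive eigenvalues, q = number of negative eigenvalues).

The associated matrix is A = [[0, 0, 0], [0, 1, 1], [0, 1, 1]].
Symmetric row and column elimination reduces A to a congruent diagonal form with pivots 0, 1, 0.
Counting signs: 1 positive, 2 zero.

(1, 0)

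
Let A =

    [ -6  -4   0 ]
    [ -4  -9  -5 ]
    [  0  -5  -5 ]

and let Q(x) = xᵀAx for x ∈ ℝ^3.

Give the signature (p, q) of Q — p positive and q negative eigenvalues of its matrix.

An LDLᵀ factorisation of A has diagonal entries -6, -19/3, -20/19.
Counting signs: 3 negative.

(0, 3)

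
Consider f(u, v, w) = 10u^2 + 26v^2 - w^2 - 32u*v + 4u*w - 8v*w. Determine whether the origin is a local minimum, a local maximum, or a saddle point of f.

saddle point

The Hessian at the origin is H = [[20, -32, 4], [-32, 52, -8], [4, -8, -2]].
Congruent diagonalization of H (simultaneous row and column reduction) yields pivots 20, 4/5, -6.
Counting signs: 2 positive, 1 negative.
H is indefinite, so the origin is a saddle point.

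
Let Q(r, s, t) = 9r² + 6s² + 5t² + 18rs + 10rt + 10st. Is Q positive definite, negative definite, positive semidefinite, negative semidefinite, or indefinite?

The symmetric matrix is A = [[9, 9, 5], [9, 6, 5], [5, 5, 5]].
Applying the same elementary operations to the rows and columns of A produces a congruent diagonal matrix with entries 9, -3, 20/9.
That gives 2 positive, 1 negative pivots.
Hence Q is indefinite.

indefinite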